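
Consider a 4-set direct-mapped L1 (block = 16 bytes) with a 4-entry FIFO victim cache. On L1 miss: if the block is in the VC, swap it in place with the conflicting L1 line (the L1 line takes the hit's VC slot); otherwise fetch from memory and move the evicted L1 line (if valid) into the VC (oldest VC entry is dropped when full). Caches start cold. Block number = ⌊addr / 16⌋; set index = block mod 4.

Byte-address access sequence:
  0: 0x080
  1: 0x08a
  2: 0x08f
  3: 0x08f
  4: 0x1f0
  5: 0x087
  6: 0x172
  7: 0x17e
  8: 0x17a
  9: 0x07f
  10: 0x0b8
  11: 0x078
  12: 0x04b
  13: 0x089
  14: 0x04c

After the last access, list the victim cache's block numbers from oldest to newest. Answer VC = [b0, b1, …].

VC = [31, 23, 11, 8]

  [0] addr=0x80 blk=8 s=0: MISS | VC []
  [1] addr=0x8a blk=8 s=0: L1-HIT | VC []
  [2] addr=0x8f blk=8 s=0: L1-HIT | VC []
  [3] addr=0x8f blk=8 s=0: L1-HIT | VC []
  [4] addr=0x1f0 blk=31 s=3: MISS | VC []
  [5] addr=0x87 blk=8 s=0: L1-HIT | VC []
  [6] addr=0x172 blk=23 s=3: MISS | VC [31]
  [7] addr=0x17e blk=23 s=3: L1-HIT | VC [31]
  [8] addr=0x17a blk=23 s=3: L1-HIT | VC [31]
  [9] addr=0x7f blk=7 s=3: MISS | VC [31, 23]
  [10] addr=0xb8 blk=11 s=3: MISS | VC [31, 23, 7]
  [11] addr=0x78 blk=7 s=3: VC-HIT | VC [31, 23, 11]
  [12] addr=0x4b blk=4 s=0: MISS | VC [31, 23, 11, 8]
  [13] addr=0x89 blk=8 s=0: VC-HIT | VC [31, 23, 11, 4]
  [14] addr=0x4c blk=4 s=0: VC-HIT | VC [31, 23, 11, 8]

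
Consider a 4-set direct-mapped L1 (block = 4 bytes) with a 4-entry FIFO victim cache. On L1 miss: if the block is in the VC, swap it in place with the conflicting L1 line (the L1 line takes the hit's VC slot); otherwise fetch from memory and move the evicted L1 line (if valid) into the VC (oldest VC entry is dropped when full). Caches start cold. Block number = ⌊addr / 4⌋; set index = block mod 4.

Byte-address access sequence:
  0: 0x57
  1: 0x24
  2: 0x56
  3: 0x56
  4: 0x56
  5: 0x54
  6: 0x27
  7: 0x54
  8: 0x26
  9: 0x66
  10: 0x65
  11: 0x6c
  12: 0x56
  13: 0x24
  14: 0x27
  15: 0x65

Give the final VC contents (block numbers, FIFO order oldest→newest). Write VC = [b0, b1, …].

VC = [9, 21]

  [0] addr=0x57 blk=21 s=1: MISS | VC []
  [1] addr=0x24 blk=9 s=1: MISS | VC [21]
  [2] addr=0x56 blk=21 s=1: VC-HIT | VC [9]
  [3] addr=0x56 blk=21 s=1: L1-HIT | VC [9]
  [4] addr=0x56 blk=21 s=1: L1-HIT | VC [9]
  [5] addr=0x54 blk=21 s=1: L1-HIT | VC [9]
  [6] addr=0x27 blk=9 s=1: VC-HIT | VC [21]
  [7] addr=0x54 blk=21 s=1: VC-HIT | VC [9]
  [8] addr=0x26 blk=9 s=1: VC-HIT | VC [21]
  [9] addr=0x66 blk=25 s=1: MISS | VC [21, 9]
  [10] addr=0x65 blk=25 s=1: L1-HIT | VC [21, 9]
  [11] addr=0x6c blk=27 s=3: MISS | VC [21, 9]
  [12] addr=0x56 blk=21 s=1: VC-HIT | VC [25, 9]
  [13] addr=0x24 blk=9 s=1: VC-HIT | VC [25, 21]
  [14] addr=0x27 blk=9 s=1: L1-HIT | VC [25, 21]
  [15] addr=0x65 blk=25 s=1: VC-HIT | VC [9, 21]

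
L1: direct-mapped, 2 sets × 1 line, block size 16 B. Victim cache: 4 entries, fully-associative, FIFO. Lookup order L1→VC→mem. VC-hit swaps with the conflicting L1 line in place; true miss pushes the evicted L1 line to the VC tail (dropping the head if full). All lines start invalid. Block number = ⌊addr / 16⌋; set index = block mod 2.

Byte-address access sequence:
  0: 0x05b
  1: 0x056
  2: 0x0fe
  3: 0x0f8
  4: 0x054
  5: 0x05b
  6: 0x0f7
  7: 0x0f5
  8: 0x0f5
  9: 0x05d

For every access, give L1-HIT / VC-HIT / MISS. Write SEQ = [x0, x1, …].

  [0] addr=0x5b blk=5 s=1: MISS | VC []
  [1] addr=0x56 blk=5 s=1: L1-HIT | VC []
  [2] addr=0xfe blk=15 s=1: MISS | VC [5]
  [3] addr=0xf8 blk=15 s=1: L1-HIT | VC [5]
  [4] addr=0x54 blk=5 s=1: VC-HIT | VC [15]
  [5] addr=0x5b blk=5 s=1: L1-HIT | VC [15]
  [6] addr=0xf7 blk=15 s=1: VC-HIT | VC [5]
  [7] addr=0xf5 blk=15 s=1: L1-HIT | VC [5]
  [8] addr=0xf5 blk=15 s=1: L1-HIT | VC [5]
  [9] addr=0x5d blk=5 s=1: VC-HIT | VC [15]

SEQ = [MISS, L1-HIT, MISS, L1-HIT, VC-HIT, L1-HIT, VC-HIT, L1-HIT, L1-HIT, VC-HIT]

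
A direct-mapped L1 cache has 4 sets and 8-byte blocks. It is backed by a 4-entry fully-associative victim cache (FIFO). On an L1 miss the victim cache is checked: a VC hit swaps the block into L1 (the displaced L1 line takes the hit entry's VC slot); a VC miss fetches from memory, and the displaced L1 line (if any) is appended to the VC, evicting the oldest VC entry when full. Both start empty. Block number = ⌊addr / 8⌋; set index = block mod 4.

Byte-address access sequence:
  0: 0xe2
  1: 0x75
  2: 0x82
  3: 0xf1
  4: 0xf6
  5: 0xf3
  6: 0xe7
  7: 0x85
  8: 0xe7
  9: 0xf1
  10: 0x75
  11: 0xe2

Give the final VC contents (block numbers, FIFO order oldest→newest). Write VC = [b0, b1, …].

VC = [16, 30]

#0 0xe2→b28/s0 MISS; vc=[]
#1 0x75→b14/s2 MISS; vc=[]
#2 0x82→b16/s0 MISS; vc=[28]
#3 0xf1→b30/s2 MISS; vc=[28,14]
#4 0xf6→b30/s2 L1-HIT; vc=[28,14]
#5 0xf3→b30/s2 L1-HIT; vc=[28,14]
#6 0xe7→b28/s0 VC-HIT; vc=[16,14]
#7 0x85→b16/s0 VC-HIT; vc=[28,14]
#8 0xe7→b28/s0 VC-HIT; vc=[16,14]
#9 0xf1→b30/s2 L1-HIT; vc=[16,14]
#10 0x75→b14/s2 VC-HIT; vc=[16,30]
#11 0xe2→b28/s0 L1-HIT; vc=[16,30]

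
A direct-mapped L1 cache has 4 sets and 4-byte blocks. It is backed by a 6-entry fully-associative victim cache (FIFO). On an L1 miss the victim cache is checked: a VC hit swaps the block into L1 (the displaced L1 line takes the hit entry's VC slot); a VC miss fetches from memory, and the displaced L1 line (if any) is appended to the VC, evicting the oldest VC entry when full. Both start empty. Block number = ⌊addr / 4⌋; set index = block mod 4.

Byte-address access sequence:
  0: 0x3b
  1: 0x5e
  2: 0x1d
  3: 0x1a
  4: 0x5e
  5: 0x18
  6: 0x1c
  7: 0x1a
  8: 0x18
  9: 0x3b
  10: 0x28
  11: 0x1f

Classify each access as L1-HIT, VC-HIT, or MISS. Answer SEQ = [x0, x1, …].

  [0] addr=0x3b blk=14 s=2: MISS | VC []
  [1] addr=0x5e blk=23 s=3: MISS | VC []
  [2] addr=0x1d blk=7 s=3: MISS | VC [23]
  [3] addr=0x1a blk=6 s=2: MISS | VC [23, 14]
  [4] addr=0x5e blk=23 s=3: VC-HIT | VC [7, 14]
  [5] addr=0x18 blk=6 s=2: L1-HIT | VC [7, 14]
  [6] addr=0x1c blk=7 s=3: VC-HIT | VC [23, 14]
  [7] addr=0x1a blk=6 s=2: L1-HIT | VC [23, 14]
  [8] addr=0x18 blk=6 s=2: L1-HIT | VC [23, 14]
  [9] addr=0x3b blk=14 s=2: VC-HIT | VC [23, 6]
  [10] addr=0x28 blk=10 s=2: MISS | VC [23, 6, 14]
  [11] addr=0x1f blk=7 s=3: L1-HIT | VC [23, 6, 14]

SEQ = [MISS, MISS, MISS, MISS, VC-HIT, L1-HIT, VC-HIT, L1-HIT, L1-HIT, VC-HIT, MISS, L1-HIT]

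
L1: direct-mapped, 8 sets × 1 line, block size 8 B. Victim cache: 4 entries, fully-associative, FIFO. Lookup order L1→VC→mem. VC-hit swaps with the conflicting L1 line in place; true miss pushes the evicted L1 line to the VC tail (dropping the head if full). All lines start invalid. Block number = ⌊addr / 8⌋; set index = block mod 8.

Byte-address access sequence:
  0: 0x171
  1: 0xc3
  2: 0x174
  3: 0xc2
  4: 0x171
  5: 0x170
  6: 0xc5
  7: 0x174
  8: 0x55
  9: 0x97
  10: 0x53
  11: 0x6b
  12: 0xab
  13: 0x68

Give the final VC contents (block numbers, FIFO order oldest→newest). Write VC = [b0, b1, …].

VC = [18, 21]

#0 0x171→b46/s6 MISS; vc=[]
#1 0xc3→b24/s0 MISS; vc=[]
#2 0x174→b46/s6 L1-HIT; vc=[]
#3 0xc2→b24/s0 L1-HIT; vc=[]
#4 0x171→b46/s6 L1-HIT; vc=[]
#5 0x170→b46/s6 L1-HIT; vc=[]
#6 0xc5→b24/s0 L1-HIT; vc=[]
#7 0x174→b46/s6 L1-HIT; vc=[]
#8 0x55→b10/s2 MISS; vc=[]
#9 0x97→b18/s2 MISS; vc=[10]
#10 0x53→b10/s2 VC-HIT; vc=[18]
#11 0x6b→b13/s5 MISS; vc=[18]
#12 0xab→b21/s5 MISS; vc=[18,13]
#13 0x68→b13/s5 VC-HIT; vc=[18,21]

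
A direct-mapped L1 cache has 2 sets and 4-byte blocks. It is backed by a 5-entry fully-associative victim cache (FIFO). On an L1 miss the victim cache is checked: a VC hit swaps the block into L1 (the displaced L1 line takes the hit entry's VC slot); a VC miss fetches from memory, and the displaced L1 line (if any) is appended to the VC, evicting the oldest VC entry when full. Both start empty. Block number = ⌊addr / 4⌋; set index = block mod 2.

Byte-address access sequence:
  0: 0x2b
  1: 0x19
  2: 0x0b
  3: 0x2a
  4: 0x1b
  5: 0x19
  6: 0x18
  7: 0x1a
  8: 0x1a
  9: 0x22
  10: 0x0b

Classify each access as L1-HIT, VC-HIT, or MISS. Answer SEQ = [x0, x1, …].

SEQ = [MISS, MISS, MISS, VC-HIT, VC-HIT, L1-HIT, L1-HIT, L1-HIT, L1-HIT, MISS, VC-HIT]

0: 0x2b (blk 10, set 0) → MISS  vc=[]
1: 0x19 (blk 6, set 0) → MISS  vc=[10]
2: 0xb (blk 2, set 0) → MISS  vc=[10, 6]
3: 0x2a (blk 10, set 0) → VC-HIT  vc=[2, 6]
4: 0x1b (blk 6, set 0) → VC-HIT  vc=[2, 10]
5: 0x19 (blk 6, set 0) → L1-HIT  vc=[2, 10]
6: 0x18 (blk 6, set 0) → L1-HIT  vc=[2, 10]
7: 0x1a (blk 6, set 0) → L1-HIT  vc=[2, 10]
8: 0x1a (blk 6, set 0) → L1-HIT  vc=[2, 10]
9: 0x22 (blk 8, set 0) → MISS  vc=[2, 10, 6]
10: 0xb (blk 2, set 0) → VC-HIT  vc=[8, 10, 6]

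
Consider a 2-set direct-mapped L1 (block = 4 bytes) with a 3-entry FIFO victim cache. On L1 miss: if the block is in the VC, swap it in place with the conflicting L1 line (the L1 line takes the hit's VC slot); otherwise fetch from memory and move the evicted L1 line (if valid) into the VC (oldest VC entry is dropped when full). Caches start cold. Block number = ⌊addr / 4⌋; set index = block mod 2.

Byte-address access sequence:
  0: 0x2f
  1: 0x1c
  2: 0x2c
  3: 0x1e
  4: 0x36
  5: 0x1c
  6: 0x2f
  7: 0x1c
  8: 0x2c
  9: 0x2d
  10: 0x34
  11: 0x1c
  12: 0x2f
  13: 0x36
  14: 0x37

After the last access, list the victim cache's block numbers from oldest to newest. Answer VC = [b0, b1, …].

#0 0x2f→b11/s1 MISS; vc=[]
#1 0x1c→b7/s1 MISS; vc=[11]
#2 0x2c→b11/s1 VC-HIT; vc=[7]
#3 0x1e→b7/s1 VC-HIT; vc=[11]
#4 0x36→b13/s1 MISS; vc=[11,7]
#5 0x1c→b7/s1 VC-HIT; vc=[11,13]
#6 0x2f→b11/s1 VC-HIT; vc=[7,13]
#7 0x1c→b7/s1 VC-HIT; vc=[11,13]
#8 0x2c→b11/s1 VC-HIT; vc=[7,13]
#9 0x2d→b11/s1 L1-HIT; vc=[7,13]
#10 0x34→b13/s1 VC-HIT; vc=[7,11]
#11 0x1c→b7/s1 VC-HIT; vc=[13,11]
#12 0x2f→b11/s1 VC-HIT; vc=[13,7]
#13 0x36→b13/s1 VC-HIT; vc=[11,7]
#14 0x37→b13/s1 L1-HIT; vc=[11,7]

VC = [11, 7]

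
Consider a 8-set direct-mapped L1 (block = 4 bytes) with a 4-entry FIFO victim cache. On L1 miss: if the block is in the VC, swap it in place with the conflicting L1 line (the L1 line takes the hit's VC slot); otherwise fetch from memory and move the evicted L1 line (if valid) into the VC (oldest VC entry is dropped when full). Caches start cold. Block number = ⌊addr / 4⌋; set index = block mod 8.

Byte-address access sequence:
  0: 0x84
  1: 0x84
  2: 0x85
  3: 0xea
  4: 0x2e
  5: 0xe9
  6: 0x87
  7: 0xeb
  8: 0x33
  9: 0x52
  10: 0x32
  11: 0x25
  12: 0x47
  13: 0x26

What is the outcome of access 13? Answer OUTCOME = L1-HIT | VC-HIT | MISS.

#0 0x84→b33/s1 MISS; vc=[]
#1 0x84→b33/s1 L1-HIT; vc=[]
#2 0x85→b33/s1 L1-HIT; vc=[]
#3 0xea→b58/s2 MISS; vc=[]
#4 0x2e→b11/s3 MISS; vc=[]
#5 0xe9→b58/s2 L1-HIT; vc=[]
#6 0x87→b33/s1 L1-HIT; vc=[]
#7 0xeb→b58/s2 L1-HIT; vc=[]
#8 0x33→b12/s4 MISS; vc=[]
#9 0x52→b20/s4 MISS; vc=[12]
#10 0x32→b12/s4 VC-HIT; vc=[20]
#11 0x25→b9/s1 MISS; vc=[20,33]
#12 0x47→b17/s1 MISS; vc=[20,33,9]
#13 0x26→b9/s1 VC-HIT; vc=[20,33,17]

OUTCOME = VC-HIT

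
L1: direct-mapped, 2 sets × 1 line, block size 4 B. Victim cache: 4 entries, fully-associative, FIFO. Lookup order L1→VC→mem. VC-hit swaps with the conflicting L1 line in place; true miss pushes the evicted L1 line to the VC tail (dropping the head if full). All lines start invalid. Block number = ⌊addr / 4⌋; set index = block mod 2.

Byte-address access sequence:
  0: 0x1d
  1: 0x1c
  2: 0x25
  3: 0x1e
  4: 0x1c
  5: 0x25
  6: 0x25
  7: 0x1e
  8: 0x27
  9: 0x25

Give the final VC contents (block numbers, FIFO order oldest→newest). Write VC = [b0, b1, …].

0: 0x1d (blk 7, set 1) → MISS  vc=[]
1: 0x1c (blk 7, set 1) → L1-HIT  vc=[]
2: 0x25 (blk 9, set 1) → MISS  vc=[7]
3: 0x1e (blk 7, set 1) → VC-HIT  vc=[9]
4: 0x1c (blk 7, set 1) → L1-HIT  vc=[9]
5: 0x25 (blk 9, set 1) → VC-HIT  vc=[7]
6: 0x25 (blk 9, set 1) → L1-HIT  vc=[7]
7: 0x1e (blk 7, set 1) → VC-HIT  vc=[9]
8: 0x27 (blk 9, set 1) → VC-HIT  vc=[7]
9: 0x25 (blk 9, set 1) → L1-HIT  vc=[7]

VC = [7]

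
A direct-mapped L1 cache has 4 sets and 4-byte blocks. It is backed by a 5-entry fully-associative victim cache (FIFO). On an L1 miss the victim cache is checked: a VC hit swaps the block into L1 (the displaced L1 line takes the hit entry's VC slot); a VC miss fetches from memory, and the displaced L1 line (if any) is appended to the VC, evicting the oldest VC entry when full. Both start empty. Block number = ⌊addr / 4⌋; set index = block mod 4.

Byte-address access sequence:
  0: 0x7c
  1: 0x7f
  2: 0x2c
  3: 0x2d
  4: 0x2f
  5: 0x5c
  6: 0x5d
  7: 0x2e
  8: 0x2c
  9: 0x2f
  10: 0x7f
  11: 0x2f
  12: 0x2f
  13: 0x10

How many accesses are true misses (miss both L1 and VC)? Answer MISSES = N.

MISSES = 4

0: 0x7c (blk 31, set 3) → MISS  vc=[]
1: 0x7f (blk 31, set 3) → L1-HIT  vc=[]
2: 0x2c (blk 11, set 3) → MISS  vc=[31]
3: 0x2d (blk 11, set 3) → L1-HIT  vc=[31]
4: 0x2f (blk 11, set 3) → L1-HIT  vc=[31]
5: 0x5c (blk 23, set 3) → MISS  vc=[31, 11]
6: 0x5d (blk 23, set 3) → L1-HIT  vc=[31, 11]
7: 0x2e (blk 11, set 3) → VC-HIT  vc=[31, 23]
8: 0x2c (blk 11, set 3) → L1-HIT  vc=[31, 23]
9: 0x2f (blk 11, set 3) → L1-HIT  vc=[31, 23]
10: 0x7f (blk 31, set 3) → VC-HIT  vc=[11, 23]
11: 0x2f (blk 11, set 3) → VC-HIT  vc=[31, 23]
12: 0x2f (blk 11, set 3) → L1-HIT  vc=[31, 23]
13: 0x10 (blk 4, set 0) → MISS  vc=[31, 23]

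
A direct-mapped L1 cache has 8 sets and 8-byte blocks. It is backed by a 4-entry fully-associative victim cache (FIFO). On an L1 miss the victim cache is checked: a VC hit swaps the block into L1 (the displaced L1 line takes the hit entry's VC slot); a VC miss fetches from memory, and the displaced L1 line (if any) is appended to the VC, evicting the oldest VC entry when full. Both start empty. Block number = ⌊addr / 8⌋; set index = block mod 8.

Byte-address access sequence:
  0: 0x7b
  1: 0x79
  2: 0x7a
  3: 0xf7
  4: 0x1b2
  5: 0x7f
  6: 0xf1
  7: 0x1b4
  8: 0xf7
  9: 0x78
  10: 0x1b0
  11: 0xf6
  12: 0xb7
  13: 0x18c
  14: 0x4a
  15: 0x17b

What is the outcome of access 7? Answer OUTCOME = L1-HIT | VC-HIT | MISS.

  [0] addr=0x7b blk=15 s=7: MISS | VC []
  [1] addr=0x79 blk=15 s=7: L1-HIT | VC []
  [2] addr=0x7a blk=15 s=7: L1-HIT | VC []
  [3] addr=0xf7 blk=30 s=6: MISS | VC []
  [4] addr=0x1b2 blk=54 s=6: MISS | VC [30]
  [5] addr=0x7f blk=15 s=7: L1-HIT | VC [30]
  [6] addr=0xf1 blk=30 s=6: VC-HIT | VC [54]
  [7] addr=0x1b4 blk=54 s=6: VC-HIT | VC [30]
  [8] addr=0xf7 blk=30 s=6: VC-HIT | VC [54]
  [9] addr=0x78 blk=15 s=7: L1-HIT | VC [54]
  [10] addr=0x1b0 blk=54 s=6: VC-HIT | VC [30]
  [11] addr=0xf6 blk=30 s=6: VC-HIT | VC [54]
  [12] addr=0xb7 blk=22 s=6: MISS | VC [54, 30]
  [13] addr=0x18c blk=49 s=1: MISS | VC [54, 30]
  [14] addr=0x4a blk=9 s=1: MISS | VC [54, 30, 49]
  [15] addr=0x17b blk=47 s=7: MISS | VC [54, 30, 49, 15]

OUTCOME = VC-HIT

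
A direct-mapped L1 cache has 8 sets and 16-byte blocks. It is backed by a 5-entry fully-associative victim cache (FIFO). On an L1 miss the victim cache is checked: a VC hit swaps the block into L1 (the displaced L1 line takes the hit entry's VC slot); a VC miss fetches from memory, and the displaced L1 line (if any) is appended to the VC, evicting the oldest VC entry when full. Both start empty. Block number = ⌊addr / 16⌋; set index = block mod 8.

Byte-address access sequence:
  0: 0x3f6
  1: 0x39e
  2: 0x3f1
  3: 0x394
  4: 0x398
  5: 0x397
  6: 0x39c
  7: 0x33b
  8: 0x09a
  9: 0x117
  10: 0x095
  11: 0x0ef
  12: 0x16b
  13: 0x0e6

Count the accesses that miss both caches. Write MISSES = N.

MISSES = 7

  [0] addr=0x3f6 blk=63 s=7: MISS | VC []
  [1] addr=0x39e blk=57 s=1: MISS | VC []
  [2] addr=0x3f1 blk=63 s=7: L1-HIT | VC []
  [3] addr=0x394 blk=57 s=1: L1-HIT | VC []
  [4] addr=0x398 blk=57 s=1: L1-HIT | VC []
  [5] addr=0x397 blk=57 s=1: L1-HIT | VC []
  [6] addr=0x39c blk=57 s=1: L1-HIT | VC []
  [7] addr=0x33b blk=51 s=3: MISS | VC []
  [8] addr=0x9a blk=9 s=1: MISS | VC [57]
  [9] addr=0x117 blk=17 s=1: MISS | VC [57, 9]
  [10] addr=0x95 blk=9 s=1: VC-HIT | VC [57, 17]
  [11] addr=0xef blk=14 s=6: MISS | VC [57, 17]
  [12] addr=0x16b blk=22 s=6: MISS | VC [57, 17, 14]
  [13] addr=0xe6 blk=14 s=6: VC-HIT | VC [57, 17, 22]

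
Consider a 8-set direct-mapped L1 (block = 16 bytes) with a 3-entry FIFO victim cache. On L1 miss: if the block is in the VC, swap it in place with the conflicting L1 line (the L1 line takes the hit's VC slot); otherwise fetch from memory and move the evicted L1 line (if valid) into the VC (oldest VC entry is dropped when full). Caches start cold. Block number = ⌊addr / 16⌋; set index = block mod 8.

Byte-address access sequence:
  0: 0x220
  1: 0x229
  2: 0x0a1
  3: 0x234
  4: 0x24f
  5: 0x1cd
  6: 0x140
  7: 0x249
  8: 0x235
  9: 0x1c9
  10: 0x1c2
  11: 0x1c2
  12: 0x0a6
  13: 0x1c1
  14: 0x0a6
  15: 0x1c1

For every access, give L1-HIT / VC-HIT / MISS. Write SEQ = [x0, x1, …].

SEQ = [MISS, L1-HIT, MISS, MISS, MISS, MISS, MISS, VC-HIT, L1-HIT, VC-HIT, L1-HIT, L1-HIT, L1-HIT, L1-HIT, L1-HIT, L1-HIT]

#0 0x220→b34/s2 MISS; vc=[]
#1 0x229→b34/s2 L1-HIT; vc=[]
#2 0xa1→b10/s2 MISS; vc=[34]
#3 0x234→b35/s3 MISS; vc=[34]
#4 0x24f→b36/s4 MISS; vc=[34]
#5 0x1cd→b28/s4 MISS; vc=[34,36]
#6 0x140→b20/s4 MISS; vc=[34,36,28]
#7 0x249→b36/s4 VC-HIT; vc=[34,20,28]
#8 0x235→b35/s3 L1-HIT; vc=[34,20,28]
#9 0x1c9→b28/s4 VC-HIT; vc=[34,20,36]
#10 0x1c2→b28/s4 L1-HIT; vc=[34,20,36]
#11 0x1c2→b28/s4 L1-HIT; vc=[34,20,36]
#12 0xa6→b10/s2 L1-HIT; vc=[34,20,36]
#13 0x1c1→b28/s4 L1-HIT; vc=[34,20,36]
#14 0xa6→b10/s2 L1-HIT; vc=[34,20,36]
#15 0x1c1→b28/s4 L1-HIT; vc=[34,20,36]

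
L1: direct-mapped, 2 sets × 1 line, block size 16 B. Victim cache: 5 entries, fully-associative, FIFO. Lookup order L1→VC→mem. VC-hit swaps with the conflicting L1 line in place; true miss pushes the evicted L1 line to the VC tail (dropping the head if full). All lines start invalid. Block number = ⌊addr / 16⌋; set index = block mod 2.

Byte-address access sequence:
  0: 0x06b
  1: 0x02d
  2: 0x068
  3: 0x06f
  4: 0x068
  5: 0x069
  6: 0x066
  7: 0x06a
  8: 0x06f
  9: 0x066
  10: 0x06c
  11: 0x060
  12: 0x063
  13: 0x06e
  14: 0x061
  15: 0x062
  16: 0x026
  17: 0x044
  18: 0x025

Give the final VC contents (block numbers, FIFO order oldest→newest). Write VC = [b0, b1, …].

VC = [6, 4]

  [0] addr=0x6b blk=6 s=0: MISS | VC []
  [1] addr=0x2d blk=2 s=0: MISS | VC [6]
  [2] addr=0x68 blk=6 s=0: VC-HIT | VC [2]
  [3] addr=0x6f blk=6 s=0: L1-HIT | VC [2]
  [4] addr=0x68 blk=6 s=0: L1-HIT | VC [2]
  [5] addr=0x69 blk=6 s=0: L1-HIT | VC [2]
  [6] addr=0x66 blk=6 s=0: L1-HIT | VC [2]
  [7] addr=0x6a blk=6 s=0: L1-HIT | VC [2]
  [8] addr=0x6f blk=6 s=0: L1-HIT | VC [2]
  [9] addr=0x66 blk=6 s=0: L1-HIT | VC [2]
  [10] addr=0x6c blk=6 s=0: L1-HIT | VC [2]
  [11] addr=0x60 blk=6 s=0: L1-HIT | VC [2]
  [12] addr=0x63 blk=6 s=0: L1-HIT | VC [2]
  [13] addr=0x6e blk=6 s=0: L1-HIT | VC [2]
  [14] addr=0x61 blk=6 s=0: L1-HIT | VC [2]
  [15] addr=0x62 blk=6 s=0: L1-HIT | VC [2]
  [16] addr=0x26 blk=2 s=0: VC-HIT | VC [6]
  [17] addr=0x44 blk=4 s=0: MISS | VC [6, 2]
  [18] addr=0x25 blk=2 s=0: VC-HIT | VC [6, 4]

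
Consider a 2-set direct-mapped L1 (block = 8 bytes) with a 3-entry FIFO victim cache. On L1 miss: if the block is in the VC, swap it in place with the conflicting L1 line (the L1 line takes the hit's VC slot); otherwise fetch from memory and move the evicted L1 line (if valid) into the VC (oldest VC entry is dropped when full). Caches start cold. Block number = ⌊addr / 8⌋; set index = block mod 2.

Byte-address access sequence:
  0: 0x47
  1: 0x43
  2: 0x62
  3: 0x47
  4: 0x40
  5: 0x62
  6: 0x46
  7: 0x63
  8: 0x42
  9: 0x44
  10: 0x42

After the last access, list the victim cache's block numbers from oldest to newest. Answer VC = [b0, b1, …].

VC = [12]

#0 0x47→b8/s0 MISS; vc=[]
#1 0x43→b8/s0 L1-HIT; vc=[]
#2 0x62→b12/s0 MISS; vc=[8]
#3 0x47→b8/s0 VC-HIT; vc=[12]
#4 0x40→b8/s0 L1-HIT; vc=[12]
#5 0x62→b12/s0 VC-HIT; vc=[8]
#6 0x46→b8/s0 VC-HIT; vc=[12]
#7 0x63→b12/s0 VC-HIT; vc=[8]
#8 0x42→b8/s0 VC-HIT; vc=[12]
#9 0x44→b8/s0 L1-HIT; vc=[12]
#10 0x42→b8/s0 L1-HIT; vc=[12]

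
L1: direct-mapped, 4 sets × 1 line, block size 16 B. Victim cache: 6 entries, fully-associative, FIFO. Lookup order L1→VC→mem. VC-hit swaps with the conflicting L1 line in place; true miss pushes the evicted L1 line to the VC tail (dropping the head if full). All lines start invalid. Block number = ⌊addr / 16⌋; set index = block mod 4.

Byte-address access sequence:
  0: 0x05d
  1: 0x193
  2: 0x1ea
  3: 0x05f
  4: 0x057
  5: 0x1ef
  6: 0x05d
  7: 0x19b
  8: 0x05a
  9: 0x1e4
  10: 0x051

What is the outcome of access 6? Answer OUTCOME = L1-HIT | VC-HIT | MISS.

OUTCOME = L1-HIT

#0 0x5d→b5/s1 MISS; vc=[]
#1 0x193→b25/s1 MISS; vc=[5]
#2 0x1ea→b30/s2 MISS; vc=[5]
#3 0x5f→b5/s1 VC-HIT; vc=[25]
#4 0x57→b5/s1 L1-HIT; vc=[25]
#5 0x1ef→b30/s2 L1-HIT; vc=[25]
#6 0x5d→b5/s1 L1-HIT; vc=[25]
#7 0x19b→b25/s1 VC-HIT; vc=[5]
#8 0x5a→b5/s1 VC-HIT; vc=[25]
#9 0x1e4→b30/s2 L1-HIT; vc=[25]
#10 0x51→b5/s1 L1-HIT; vc=[25]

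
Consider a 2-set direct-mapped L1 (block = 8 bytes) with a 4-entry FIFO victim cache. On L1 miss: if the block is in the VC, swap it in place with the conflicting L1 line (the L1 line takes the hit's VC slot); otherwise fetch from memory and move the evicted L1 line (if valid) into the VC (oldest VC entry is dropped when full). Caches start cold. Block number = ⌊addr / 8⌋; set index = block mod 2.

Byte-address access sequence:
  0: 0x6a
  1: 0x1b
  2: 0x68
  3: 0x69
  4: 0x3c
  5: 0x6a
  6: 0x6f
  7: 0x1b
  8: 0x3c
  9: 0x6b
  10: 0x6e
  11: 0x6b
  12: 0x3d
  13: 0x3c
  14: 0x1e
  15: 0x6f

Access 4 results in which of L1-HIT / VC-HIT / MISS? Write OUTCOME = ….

  [0] addr=0x6a blk=13 s=1: MISS | VC []
  [1] addr=0x1b blk=3 s=1: MISS | VC [13]
  [2] addr=0x68 blk=13 s=1: VC-HIT | VC [3]
  [3] addr=0x69 blk=13 s=1: L1-HIT | VC [3]
  [4] addr=0x3c blk=7 s=1: MISS | VC [3, 13]
  [5] addr=0x6a blk=13 s=1: VC-HIT | VC [3, 7]
  [6] addr=0x6f blk=13 s=1: L1-HIT | VC [3, 7]
  [7] addr=0x1b blk=3 s=1: VC-HIT | VC [13, 7]
  [8] addr=0x3c blk=7 s=1: VC-HIT | VC [13, 3]
  [9] addr=0x6b blk=13 s=1: VC-HIT | VC [7, 3]
  [10] addr=0x6e blk=13 s=1: L1-HIT | VC [7, 3]
  [11] addr=0x6b blk=13 s=1: L1-HIT | VC [7, 3]
  [12] addr=0x3d blk=7 s=1: VC-HIT | VC [13, 3]
  [13] addr=0x3c blk=7 s=1: L1-HIT | VC [13, 3]
  [14] addr=0x1e blk=3 s=1: VC-HIT | VC [13, 7]
  [15] addr=0x6f blk=13 s=1: VC-HIT | VC [3, 7]

OUTCOME = MISS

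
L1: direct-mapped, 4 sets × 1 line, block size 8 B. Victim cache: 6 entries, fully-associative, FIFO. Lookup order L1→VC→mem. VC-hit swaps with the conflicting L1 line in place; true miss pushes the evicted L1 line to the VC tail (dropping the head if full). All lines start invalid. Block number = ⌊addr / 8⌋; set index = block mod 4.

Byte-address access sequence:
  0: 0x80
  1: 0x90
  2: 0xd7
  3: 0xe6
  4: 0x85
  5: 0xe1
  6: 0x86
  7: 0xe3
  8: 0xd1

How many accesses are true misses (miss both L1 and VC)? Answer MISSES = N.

  [0] addr=0x80 blk=16 s=0: MISS | VC []
  [1] addr=0x90 blk=18 s=2: MISS | VC []
  [2] addr=0xd7 blk=26 s=2: MISS | VC [18]
  [3] addr=0xe6 blk=28 s=0: MISS | VC [18, 16]
  [4] addr=0x85 blk=16 s=0: VC-HIT | VC [18, 28]
  [5] addr=0xe1 blk=28 s=0: VC-HIT | VC [18, 16]
  [6] addr=0x86 blk=16 s=0: VC-HIT | VC [18, 28]
  [7] addr=0xe3 blk=28 s=0: VC-HIT | VC [18, 16]
  [8] addr=0xd1 blk=26 s=2: L1-HIT | VC [18, 16]

MISSES = 4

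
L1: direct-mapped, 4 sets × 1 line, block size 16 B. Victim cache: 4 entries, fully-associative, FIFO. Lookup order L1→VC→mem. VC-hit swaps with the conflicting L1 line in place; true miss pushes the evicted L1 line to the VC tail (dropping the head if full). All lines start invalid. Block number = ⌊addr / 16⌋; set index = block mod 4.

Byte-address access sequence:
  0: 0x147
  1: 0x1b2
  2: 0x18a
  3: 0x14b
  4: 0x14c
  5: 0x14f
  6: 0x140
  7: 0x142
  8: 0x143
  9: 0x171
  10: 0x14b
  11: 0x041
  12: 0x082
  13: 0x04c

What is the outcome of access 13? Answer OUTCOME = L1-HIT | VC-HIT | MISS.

OUTCOME = VC-HIT

0: 0x147 (blk 20, set 0) → MISS  vc=[]
1: 0x1b2 (blk 27, set 3) → MISS  vc=[]
2: 0x18a (blk 24, set 0) → MISS  vc=[20]
3: 0x14b (blk 20, set 0) → VC-HIT  vc=[24]
4: 0x14c (blk 20, set 0) → L1-HIT  vc=[24]
5: 0x14f (blk 20, set 0) → L1-HIT  vc=[24]
6: 0x140 (blk 20, set 0) → L1-HIT  vc=[24]
7: 0x142 (blk 20, set 0) → L1-HIT  vc=[24]
8: 0x143 (blk 20, set 0) → L1-HIT  vc=[24]
9: 0x171 (blk 23, set 3) → MISS  vc=[24, 27]
10: 0x14b (blk 20, set 0) → L1-HIT  vc=[24, 27]
11: 0x41 (blk 4, set 0) → MISS  vc=[24, 27, 20]
12: 0x82 (blk 8, set 0) → MISS  vc=[24, 27, 20, 4]
13: 0x4c (blk 4, set 0) → VC-HIT  vc=[24, 27, 20, 8]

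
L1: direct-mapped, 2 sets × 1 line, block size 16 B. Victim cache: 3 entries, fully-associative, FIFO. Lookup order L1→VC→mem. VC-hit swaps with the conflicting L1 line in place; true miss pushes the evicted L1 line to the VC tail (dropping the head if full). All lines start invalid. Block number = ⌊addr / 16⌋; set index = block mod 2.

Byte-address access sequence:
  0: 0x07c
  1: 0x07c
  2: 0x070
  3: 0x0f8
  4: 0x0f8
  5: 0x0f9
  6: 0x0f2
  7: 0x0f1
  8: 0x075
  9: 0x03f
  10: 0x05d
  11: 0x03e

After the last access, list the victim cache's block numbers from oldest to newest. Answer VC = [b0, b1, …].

VC = [15, 7, 5]

0: 0x7c (blk 7, set 1) → MISS  vc=[]
1: 0x7c (blk 7, set 1) → L1-HIT  vc=[]
2: 0x70 (blk 7, set 1) → L1-HIT  vc=[]
3: 0xf8 (blk 15, set 1) → MISS  vc=[7]
4: 0xf8 (blk 15, set 1) → L1-HIT  vc=[7]
5: 0xf9 (blk 15, set 1) → L1-HIT  vc=[7]
6: 0xf2 (blk 15, set 1) → L1-HIT  vc=[7]
7: 0xf1 (blk 15, set 1) → L1-HIT  vc=[7]
8: 0x75 (blk 7, set 1) → VC-HIT  vc=[15]
9: 0x3f (blk 3, set 1) → MISS  vc=[15, 7]
10: 0x5d (blk 5, set 1) → MISS  vc=[15, 7, 3]
11: 0x3e (blk 3, set 1) → VC-HIT  vc=[15, 7, 5]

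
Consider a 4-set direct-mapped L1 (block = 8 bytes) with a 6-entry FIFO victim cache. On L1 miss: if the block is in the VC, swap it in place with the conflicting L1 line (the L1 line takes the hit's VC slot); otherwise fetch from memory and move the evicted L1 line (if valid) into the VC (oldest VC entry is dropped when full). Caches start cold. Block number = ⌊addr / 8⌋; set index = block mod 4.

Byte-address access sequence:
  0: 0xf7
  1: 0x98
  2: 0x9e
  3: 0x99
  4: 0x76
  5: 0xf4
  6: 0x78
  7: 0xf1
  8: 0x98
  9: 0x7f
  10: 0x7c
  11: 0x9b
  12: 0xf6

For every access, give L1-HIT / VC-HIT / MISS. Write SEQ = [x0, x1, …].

SEQ = [MISS, MISS, L1-HIT, L1-HIT, MISS, VC-HIT, MISS, L1-HIT, VC-HIT, VC-HIT, L1-HIT, VC-HIT, L1-HIT]

  [0] addr=0xf7 blk=30 s=2: MISS | VC []
  [1] addr=0x98 blk=19 s=3: MISS | VC []
  [2] addr=0x9e blk=19 s=3: L1-HIT | VC []
  [3] addr=0x99 blk=19 s=3: L1-HIT | VC []
  [4] addr=0x76 blk=14 s=2: MISS | VC [30]
  [5] addr=0xf4 blk=30 s=2: VC-HIT | VC [14]
  [6] addr=0x78 blk=15 s=3: MISS | VC [14, 19]
  [7] addr=0xf1 blk=30 s=2: L1-HIT | VC [14, 19]
  [8] addr=0x98 blk=19 s=3: VC-HIT | VC [14, 15]
  [9] addr=0x7f blk=15 s=3: VC-HIT | VC [14, 19]
  [10] addr=0x7c blk=15 s=3: L1-HIT | VC [14, 19]
  [11] addr=0x9b blk=19 s=3: VC-HIT | VC [14, 15]
  [12] addr=0xf6 blk=30 s=2: L1-HIT | VC [14, 15]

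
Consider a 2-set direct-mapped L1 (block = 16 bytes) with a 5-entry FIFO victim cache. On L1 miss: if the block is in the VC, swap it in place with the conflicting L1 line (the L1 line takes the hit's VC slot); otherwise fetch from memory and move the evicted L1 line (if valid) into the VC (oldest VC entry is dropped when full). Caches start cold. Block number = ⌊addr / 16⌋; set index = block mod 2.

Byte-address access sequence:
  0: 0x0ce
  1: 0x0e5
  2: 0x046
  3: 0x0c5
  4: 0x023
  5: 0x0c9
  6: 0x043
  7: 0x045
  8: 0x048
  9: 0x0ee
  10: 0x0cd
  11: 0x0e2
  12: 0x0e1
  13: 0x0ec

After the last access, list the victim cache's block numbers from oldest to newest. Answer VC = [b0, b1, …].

  [0] addr=0xce blk=12 s=0: MISS | VC []
  [1] addr=0xe5 blk=14 s=0: MISS | VC [12]
  [2] addr=0x46 blk=4 s=0: MISS | VC [12, 14]
  [3] addr=0xc5 blk=12 s=0: VC-HIT | VC [4, 14]
  [4] addr=0x23 blk=2 s=0: MISS | VC [4, 14, 12]
  [5] addr=0xc9 blk=12 s=0: VC-HIT | VC [4, 14, 2]
  [6] addr=0x43 blk=4 s=0: VC-HIT | VC [12, 14, 2]
  [7] addr=0x45 blk=4 s=0: L1-HIT | VC [12, 14, 2]
  [8] addr=0x48 blk=4 s=0: L1-HIT | VC [12, 14, 2]
  [9] addr=0xee blk=14 s=0: VC-HIT | VC [12, 4, 2]
  [10] addr=0xcd blk=12 s=0: VC-HIT | VC [14, 4, 2]
  [11] addr=0xe2 blk=14 s=0: VC-HIT | VC [12, 4, 2]
  [12] addr=0xe1 blk=14 s=0: L1-HIT | VC [12, 4, 2]
  [13] addr=0xec blk=14 s=0: L1-HIT | VC [12, 4, 2]

VC = [12, 4, 2]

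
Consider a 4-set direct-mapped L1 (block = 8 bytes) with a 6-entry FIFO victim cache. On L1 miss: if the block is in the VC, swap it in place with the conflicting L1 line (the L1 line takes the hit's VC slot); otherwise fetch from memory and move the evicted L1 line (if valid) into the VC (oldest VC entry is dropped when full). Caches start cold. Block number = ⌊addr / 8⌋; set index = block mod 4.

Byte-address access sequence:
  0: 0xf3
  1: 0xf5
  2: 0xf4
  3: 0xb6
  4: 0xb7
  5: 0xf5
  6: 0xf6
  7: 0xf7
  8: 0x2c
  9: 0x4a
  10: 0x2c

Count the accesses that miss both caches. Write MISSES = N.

0: 0xf3 (blk 30, set 2) → MISS  vc=[]
1: 0xf5 (blk 30, set 2) → L1-HIT  vc=[]
2: 0xf4 (blk 30, set 2) → L1-HIT  vc=[]
3: 0xb6 (blk 22, set 2) → MISS  vc=[30]
4: 0xb7 (blk 22, set 2) → L1-HIT  vc=[30]
5: 0xf5 (blk 30, set 2) → VC-HIT  vc=[22]
6: 0xf6 (blk 30, set 2) → L1-HIT  vc=[22]
7: 0xf7 (blk 30, set 2) → L1-HIT  vc=[22]
8: 0x2c (blk 5, set 1) → MISS  vc=[22]
9: 0x4a (blk 9, set 1) → MISS  vc=[22, 5]
10: 0x2c (blk 5, set 1) → VC-HIT  vc=[22, 9]

MISSES = 4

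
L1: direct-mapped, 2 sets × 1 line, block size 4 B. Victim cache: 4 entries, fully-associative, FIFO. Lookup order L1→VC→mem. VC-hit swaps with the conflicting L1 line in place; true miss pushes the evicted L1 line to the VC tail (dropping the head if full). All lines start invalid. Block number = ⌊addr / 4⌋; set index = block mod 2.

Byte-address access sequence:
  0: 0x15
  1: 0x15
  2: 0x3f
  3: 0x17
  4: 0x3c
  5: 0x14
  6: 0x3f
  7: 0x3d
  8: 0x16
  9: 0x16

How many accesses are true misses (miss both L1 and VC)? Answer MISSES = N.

MISSES = 2

  [0] addr=0x15 blk=5 s=1: MISS | VC []
  [1] addr=0x15 blk=5 s=1: L1-HIT | VC []
  [2] addr=0x3f blk=15 s=1: MISS | VC [5]
  [3] addr=0x17 blk=5 s=1: VC-HIT | VC [15]
  [4] addr=0x3c blk=15 s=1: VC-HIT | VC [5]
  [5] addr=0x14 blk=5 s=1: VC-HIT | VC [15]
  [6] addr=0x3f blk=15 s=1: VC-HIT | VC [5]
  [7] addr=0x3d blk=15 s=1: L1-HIT | VC [5]
  [8] addr=0x16 blk=5 s=1: VC-HIT | VC [15]
  [9] addr=0x16 blk=5 s=1: L1-HIT | VC [15]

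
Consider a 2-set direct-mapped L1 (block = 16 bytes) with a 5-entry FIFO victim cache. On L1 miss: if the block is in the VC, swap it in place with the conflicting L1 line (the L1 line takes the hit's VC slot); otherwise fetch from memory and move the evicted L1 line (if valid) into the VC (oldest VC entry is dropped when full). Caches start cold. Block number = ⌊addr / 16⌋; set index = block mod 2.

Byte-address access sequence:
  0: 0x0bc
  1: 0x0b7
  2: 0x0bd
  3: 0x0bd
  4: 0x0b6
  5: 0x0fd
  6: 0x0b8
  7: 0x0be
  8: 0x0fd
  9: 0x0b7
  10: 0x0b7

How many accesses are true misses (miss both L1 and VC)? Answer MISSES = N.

  [0] addr=0xbc blk=11 s=1: MISS | VC []
  [1] addr=0xb7 blk=11 s=1: L1-HIT | VC []
  [2] addr=0xbd blk=11 s=1: L1-HIT | VC []
  [3] addr=0xbd blk=11 s=1: L1-HIT | VC []
  [4] addr=0xb6 blk=11 s=1: L1-HIT | VC []
  [5] addr=0xfd blk=15 s=1: MISS | VC [11]
  [6] addr=0xb8 blk=11 s=1: VC-HIT | VC [15]
  [7] addr=0xbe blk=11 s=1: L1-HIT | VC [15]
  [8] addr=0xfd blk=15 s=1: VC-HIT | VC [11]
  [9] addr=0xb7 blk=11 s=1: VC-HIT | VC [15]
  [10] addr=0xb7 blk=11 s=1: L1-HIT | VC [15]

MISSES = 2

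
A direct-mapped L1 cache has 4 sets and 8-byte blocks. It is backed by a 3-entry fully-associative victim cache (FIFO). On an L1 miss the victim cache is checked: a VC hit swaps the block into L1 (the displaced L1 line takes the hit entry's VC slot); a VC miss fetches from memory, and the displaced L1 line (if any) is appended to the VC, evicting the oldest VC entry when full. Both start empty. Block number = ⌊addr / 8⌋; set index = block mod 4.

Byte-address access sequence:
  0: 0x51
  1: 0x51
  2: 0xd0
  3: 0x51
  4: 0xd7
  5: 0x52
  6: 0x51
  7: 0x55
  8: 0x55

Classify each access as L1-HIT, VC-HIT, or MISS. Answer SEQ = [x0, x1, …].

  [0] addr=0x51 blk=10 s=2: MISS | VC []
  [1] addr=0x51 blk=10 s=2: L1-HIT | VC []
  [2] addr=0xd0 blk=26 s=2: MISS | VC [10]
  [3] addr=0x51 blk=10 s=2: VC-HIT | VC [26]
  [4] addr=0xd7 blk=26 s=2: VC-HIT | VC [10]
  [5] addr=0x52 blk=10 s=2: VC-HIT | VC [26]
  [6] addr=0x51 blk=10 s=2: L1-HIT | VC [26]
  [7] addr=0x55 blk=10 s=2: L1-HIT | VC [26]
  [8] addr=0x55 blk=10 s=2: L1-HIT | VC [26]

SEQ = [MISS, L1-HIT, MISS, VC-HIT, VC-HIT, VC-HIT, L1-HIT, L1-HIT, L1-HIT]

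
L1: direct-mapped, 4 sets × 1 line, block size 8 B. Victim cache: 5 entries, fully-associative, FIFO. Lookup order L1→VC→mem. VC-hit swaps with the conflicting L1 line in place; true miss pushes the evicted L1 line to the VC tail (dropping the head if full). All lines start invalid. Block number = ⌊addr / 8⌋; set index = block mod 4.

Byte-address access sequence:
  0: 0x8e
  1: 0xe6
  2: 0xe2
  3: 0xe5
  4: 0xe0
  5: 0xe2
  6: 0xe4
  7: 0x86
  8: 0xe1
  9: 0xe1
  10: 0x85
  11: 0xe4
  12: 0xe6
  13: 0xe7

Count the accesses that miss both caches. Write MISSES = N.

MISSES = 3

#0 0x8e→b17/s1 MISS; vc=[]
#1 0xe6→b28/s0 MISS; vc=[]
#2 0xe2→b28/s0 L1-HIT; vc=[]
#3 0xe5→b28/s0 L1-HIT; vc=[]
#4 0xe0→b28/s0 L1-HIT; vc=[]
#5 0xe2→b28/s0 L1-HIT; vc=[]
#6 0xe4→b28/s0 L1-HIT; vc=[]
#7 0x86→b16/s0 MISS; vc=[28]
#8 0xe1→b28/s0 VC-HIT; vc=[16]
#9 0xe1→b28/s0 L1-HIT; vc=[16]
#10 0x85→b16/s0 VC-HIT; vc=[28]
#11 0xe4→b28/s0 VC-HIT; vc=[16]
#12 0xe6→b28/s0 L1-HIT; vc=[16]
#13 0xe7→b28/s0 L1-HIT; vc=[16]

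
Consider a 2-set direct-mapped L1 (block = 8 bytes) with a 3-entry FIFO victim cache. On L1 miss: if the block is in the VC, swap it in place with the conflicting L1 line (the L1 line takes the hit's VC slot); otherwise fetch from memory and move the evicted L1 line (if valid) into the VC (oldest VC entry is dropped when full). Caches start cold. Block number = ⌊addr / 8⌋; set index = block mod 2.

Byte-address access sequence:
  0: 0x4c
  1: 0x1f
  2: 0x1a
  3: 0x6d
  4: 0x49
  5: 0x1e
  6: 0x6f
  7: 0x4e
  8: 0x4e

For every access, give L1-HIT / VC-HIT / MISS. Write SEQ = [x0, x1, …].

SEQ = [MISS, MISS, L1-HIT, MISS, VC-HIT, VC-HIT, VC-HIT, VC-HIT, L1-HIT]

0: 0x4c (blk 9, set 1) → MISS  vc=[]
1: 0x1f (blk 3, set 1) → MISS  vc=[9]
2: 0x1a (blk 3, set 1) → L1-HIT  vc=[9]
3: 0x6d (blk 13, set 1) → MISS  vc=[9, 3]
4: 0x49 (blk 9, set 1) → VC-HIT  vc=[13, 3]
5: 0x1e (blk 3, set 1) → VC-HIT  vc=[13, 9]
6: 0x6f (blk 13, set 1) → VC-HIT  vc=[3, 9]
7: 0x4e (blk 9, set 1) → VC-HIT  vc=[3, 13]
8: 0x4e (blk 9, set 1) → L1-HIT  vc=[3, 13]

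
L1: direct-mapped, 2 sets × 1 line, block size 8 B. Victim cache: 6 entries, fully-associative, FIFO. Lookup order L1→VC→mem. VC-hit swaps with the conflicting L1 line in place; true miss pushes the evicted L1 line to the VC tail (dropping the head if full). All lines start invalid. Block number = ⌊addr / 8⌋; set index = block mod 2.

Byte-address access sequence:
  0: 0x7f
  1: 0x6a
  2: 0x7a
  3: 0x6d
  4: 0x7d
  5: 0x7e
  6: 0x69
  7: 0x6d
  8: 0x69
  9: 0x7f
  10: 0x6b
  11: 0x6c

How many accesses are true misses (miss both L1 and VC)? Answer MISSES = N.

MISSES = 2

  [0] addr=0x7f blk=15 s=1: MISS | VC []
  [1] addr=0x6a blk=13 s=1: MISS | VC [15]
  [2] addr=0x7a blk=15 s=1: VC-HIT | VC [13]
  [3] addr=0x6d blk=13 s=1: VC-HIT | VC [15]
  [4] addr=0x7d blk=15 s=1: VC-HIT | VC [13]
  [5] addr=0x7e blk=15 s=1: L1-HIT | VC [13]
  [6] addr=0x69 blk=13 s=1: VC-HIT | VC [15]
  [7] addr=0x6d blk=13 s=1: L1-HIT | VC [15]
  [8] addr=0x69 blk=13 s=1: L1-HIT | VC [15]
  [9] addr=0x7f blk=15 s=1: VC-HIT | VC [13]
  [10] addr=0x6b blk=13 s=1: VC-HIT | VC [15]
  [11] addr=0x6c blk=13 s=1: L1-HIT | VC [15]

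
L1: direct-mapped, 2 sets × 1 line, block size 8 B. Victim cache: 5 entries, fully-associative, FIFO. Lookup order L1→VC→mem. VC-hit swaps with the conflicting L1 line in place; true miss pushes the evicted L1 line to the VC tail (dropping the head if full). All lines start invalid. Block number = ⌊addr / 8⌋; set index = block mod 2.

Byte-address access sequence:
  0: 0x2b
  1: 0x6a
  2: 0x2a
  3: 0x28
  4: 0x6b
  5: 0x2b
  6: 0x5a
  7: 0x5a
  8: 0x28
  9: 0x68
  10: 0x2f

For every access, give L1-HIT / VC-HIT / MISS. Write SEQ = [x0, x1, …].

SEQ = [MISS, MISS, VC-HIT, L1-HIT, VC-HIT, VC-HIT, MISS, L1-HIT, VC-HIT, VC-HIT, VC-HIT]

#0 0x2b→b5/s1 MISS; vc=[]
#1 0x6a→b13/s1 MISS; vc=[5]
#2 0x2a→b5/s1 VC-HIT; vc=[13]
#3 0x28→b5/s1 L1-HIT; vc=[13]
#4 0x6b→b13/s1 VC-HIT; vc=[5]
#5 0x2b→b5/s1 VC-HIT; vc=[13]
#6 0x5a→b11/s1 MISS; vc=[13,5]
#7 0x5a→b11/s1 L1-HIT; vc=[13,5]
#8 0x28→b5/s1 VC-HIT; vc=[13,11]
#9 0x68→b13/s1 VC-HIT; vc=[5,11]
#10 0x2f→b5/s1 VC-HIT; vc=[13,11]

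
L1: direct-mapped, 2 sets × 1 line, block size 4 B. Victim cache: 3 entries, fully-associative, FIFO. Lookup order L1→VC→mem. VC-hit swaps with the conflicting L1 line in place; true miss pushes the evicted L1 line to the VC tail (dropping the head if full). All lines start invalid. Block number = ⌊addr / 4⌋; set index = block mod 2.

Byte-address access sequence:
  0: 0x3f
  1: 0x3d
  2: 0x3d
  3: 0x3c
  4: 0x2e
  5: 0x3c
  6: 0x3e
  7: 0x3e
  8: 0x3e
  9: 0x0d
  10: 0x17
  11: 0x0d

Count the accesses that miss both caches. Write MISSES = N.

0: 0x3f (blk 15, set 1) → MISS  vc=[]
1: 0x3d (blk 15, set 1) → L1-HIT  vc=[]
2: 0x3d (blk 15, set 1) → L1-HIT  vc=[]
3: 0x3c (blk 15, set 1) → L1-HIT  vc=[]
4: 0x2e (blk 11, set 1) → MISS  vc=[15]
5: 0x3c (blk 15, set 1) → VC-HIT  vc=[11]
6: 0x3e (blk 15, set 1) → L1-HIT  vc=[11]
7: 0x3e (blk 15, set 1) → L1-HIT  vc=[11]
8: 0x3e (blk 15, set 1) → L1-HIT  vc=[11]
9: 0xd (blk 3, set 1) → MISS  vc=[11, 15]
10: 0x17 (blk 5, set 1) → MISS  vc=[11, 15, 3]
11: 0xd (blk 3, set 1) → VC-HIT  vc=[11, 15, 5]

MISSES = 4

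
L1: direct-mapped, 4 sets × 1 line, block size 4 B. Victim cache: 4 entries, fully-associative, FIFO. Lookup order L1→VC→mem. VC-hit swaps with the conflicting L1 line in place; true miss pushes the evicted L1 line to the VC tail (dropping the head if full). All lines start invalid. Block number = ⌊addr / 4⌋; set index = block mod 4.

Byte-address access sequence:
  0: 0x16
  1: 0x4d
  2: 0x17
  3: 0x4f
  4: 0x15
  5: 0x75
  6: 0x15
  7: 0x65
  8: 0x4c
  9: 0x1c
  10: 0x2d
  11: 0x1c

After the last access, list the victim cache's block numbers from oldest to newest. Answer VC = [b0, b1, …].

VC = [29, 5, 19, 11]

0: 0x16 (blk 5, set 1) → MISS  vc=[]
1: 0x4d (blk 19, set 3) → MISS  vc=[]
2: 0x17 (blk 5, set 1) → L1-HIT  vc=[]
3: 0x4f (blk 19, set 3) → L1-HIT  vc=[]
4: 0x15 (blk 5, set 1) → L1-HIT  vc=[]
5: 0x75 (blk 29, set 1) → MISS  vc=[5]
6: 0x15 (blk 5, set 1) → VC-HIT  vc=[29]
7: 0x65 (blk 25, set 1) → MISS  vc=[29, 5]
8: 0x4c (blk 19, set 3) → L1-HIT  vc=[29, 5]
9: 0x1c (blk 7, set 3) → MISS  vc=[29, 5, 19]
10: 0x2d (blk 11, set 3) → MISS  vc=[29, 5, 19, 7]
11: 0x1c (blk 7, set 3) → VC-HIT  vc=[29, 5, 19, 11]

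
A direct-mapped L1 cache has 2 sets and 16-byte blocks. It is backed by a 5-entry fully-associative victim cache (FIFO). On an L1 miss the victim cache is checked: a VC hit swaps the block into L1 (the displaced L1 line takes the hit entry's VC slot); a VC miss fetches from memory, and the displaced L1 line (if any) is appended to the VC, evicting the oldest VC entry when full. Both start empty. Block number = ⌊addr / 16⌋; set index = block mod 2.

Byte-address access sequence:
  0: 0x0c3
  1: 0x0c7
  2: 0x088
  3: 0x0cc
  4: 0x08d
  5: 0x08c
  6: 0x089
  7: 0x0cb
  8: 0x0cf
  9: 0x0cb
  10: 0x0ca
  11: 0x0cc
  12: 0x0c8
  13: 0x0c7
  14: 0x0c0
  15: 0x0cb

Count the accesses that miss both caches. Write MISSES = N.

#0 0xc3→b12/s0 MISS; vc=[]
#1 0xc7→b12/s0 L1-HIT; vc=[]
#2 0x88→b8/s0 MISS; vc=[12]
#3 0xcc→b12/s0 VC-HIT; vc=[8]
#4 0x8d→b8/s0 VC-HIT; vc=[12]
#5 0x8c→b8/s0 L1-HIT; vc=[12]
#6 0x89→b8/s0 L1-HIT; vc=[12]
#7 0xcb→b12/s0 VC-HIT; vc=[8]
#8 0xcf→b12/s0 L1-HIT; vc=[8]
#9 0xcb→b12/s0 L1-HIT; vc=[8]
#10 0xca→b12/s0 L1-HIT; vc=[8]
#11 0xcc→b12/s0 L1-HIT; vc=[8]
#12 0xc8→b12/s0 L1-HIT; vc=[8]
#13 0xc7→b12/s0 L1-HIT; vc=[8]
#14 0xc0→b12/s0 L1-HIT; vc=[8]
#15 0xcb→b12/s0 L1-HIT; vc=[8]

MISSES = 2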